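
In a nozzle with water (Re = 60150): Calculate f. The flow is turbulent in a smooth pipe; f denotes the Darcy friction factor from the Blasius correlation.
Formula: f = \frac{0.316}{Re^{0.25}}
f = 0.316/60150^0.25 = 0.02018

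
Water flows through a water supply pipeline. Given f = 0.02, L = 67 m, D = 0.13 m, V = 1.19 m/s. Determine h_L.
Formula: h_L = f \frac{L}{D} \frac{V^2}{2g}
h_L = 0.02·(67/0.13)·1.19²/(2·9.81) = 0.744 m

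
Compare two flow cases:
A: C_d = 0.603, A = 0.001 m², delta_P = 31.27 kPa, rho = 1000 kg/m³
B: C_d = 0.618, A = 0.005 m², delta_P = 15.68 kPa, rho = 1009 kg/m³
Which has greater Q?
Q(A) = 4.769 L/s, Q(B) = 17.23 L/s. Answer: B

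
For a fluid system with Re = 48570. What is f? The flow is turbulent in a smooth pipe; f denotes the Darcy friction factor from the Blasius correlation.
Formula: f = \frac{0.316}{Re^{0.25}}
f = 0.316/48570^0.25 = 0.02129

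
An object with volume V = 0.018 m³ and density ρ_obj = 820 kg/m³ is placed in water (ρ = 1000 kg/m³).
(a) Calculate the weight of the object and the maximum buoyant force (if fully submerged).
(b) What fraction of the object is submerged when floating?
(a) W=rho_obj*g*V=820*9.81*0.018=144.8 N; F_B(max)=rho*g*V=1000*9.81*0.018=176.6 N
(b) Floating fraction=rho_obj/rho=820/1000=0.820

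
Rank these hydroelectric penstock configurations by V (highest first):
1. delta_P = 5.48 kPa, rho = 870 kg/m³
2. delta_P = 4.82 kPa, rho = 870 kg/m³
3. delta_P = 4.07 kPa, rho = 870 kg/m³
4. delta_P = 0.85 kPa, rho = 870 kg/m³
Case 1: V = 3.549 m/s
Case 2: V = 3.329 m/s
Case 3: V = 3.059 m/s
Case 4: V = 1.398 m/s
Ranking (highest first): 1, 2, 3, 4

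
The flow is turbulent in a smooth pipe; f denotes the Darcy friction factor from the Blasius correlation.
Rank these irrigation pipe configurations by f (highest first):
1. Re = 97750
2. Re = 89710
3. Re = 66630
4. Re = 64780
Case 1: f = 0.01787
Case 2: f = 0.01826
Case 3: f = 0.01967
Case 4: f = 0.01981
Ranking (highest first): 4, 3, 2, 1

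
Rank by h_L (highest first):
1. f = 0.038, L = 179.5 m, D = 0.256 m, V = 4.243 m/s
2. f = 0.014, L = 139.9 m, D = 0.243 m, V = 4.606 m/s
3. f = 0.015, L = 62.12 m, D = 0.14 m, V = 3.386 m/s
Case 1: h_L = 24.45 m
Case 2: h_L = 8.715 m
Case 3: h_L = 3.889 m
Ranking (highest first): 1, 2, 3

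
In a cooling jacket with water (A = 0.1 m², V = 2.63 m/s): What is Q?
Formula: Q = A V
Q = 0.1·2.63·1000 = 263 L/s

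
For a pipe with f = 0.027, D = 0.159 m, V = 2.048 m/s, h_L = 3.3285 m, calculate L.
Formula: h_L = f \frac{L}{D} \frac{V^2}{2g}
Substituting knowns: 3.3285 = 0.027·(L/0.159)·2.048²/(2·9.81)
Solving for L: L = 3.3285·2·9.81·0.159/(0.027·2.048²) = 91.69 m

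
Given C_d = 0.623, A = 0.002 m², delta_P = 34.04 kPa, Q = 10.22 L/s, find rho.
Formula: Q = C_d A \sqrt{\frac{2 \Delta P}{\rho}}
Substituting knowns: 10.22 = 0.623·0.002·√(2·(34.04·1000)/rho)·1000
Solving for rho: rho = 2·(34.04·1000)/((10.22/1000)/(0.623·0.002))² = 1012 kg/m³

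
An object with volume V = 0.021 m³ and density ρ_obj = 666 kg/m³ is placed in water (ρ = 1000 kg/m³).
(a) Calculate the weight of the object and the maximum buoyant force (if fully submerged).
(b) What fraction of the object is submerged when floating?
(a) W=rho_obj*g*V=666*9.81*0.021=137.2 N; F_B(max)=rho*g*V=1000*9.81*0.021=206.0 N
(b) Floating fraction=rho_obj/rho=666/1000=0.666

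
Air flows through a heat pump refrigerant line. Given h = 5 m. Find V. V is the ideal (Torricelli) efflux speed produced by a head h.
Formula: V = \sqrt{2 g h}
V = √(2·9.81·5) = 9.905 m/s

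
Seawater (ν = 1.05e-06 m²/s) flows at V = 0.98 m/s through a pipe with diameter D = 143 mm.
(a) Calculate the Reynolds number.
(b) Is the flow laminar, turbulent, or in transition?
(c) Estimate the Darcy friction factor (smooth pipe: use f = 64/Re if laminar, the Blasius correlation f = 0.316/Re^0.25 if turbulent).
(a) Re = V·D/ν = 0.98·0.143/1.05e-06 = 133470
(b) Flow regime: turbulent (Re > 4000)
(c) Friction factor: f = 0.316/Re^0.25 = 0.316/133470^0.25 = 0.01653 (Blasius is strictly valid for Re ≲ 1e5; used here as the smooth-pipe estimate the problem specifies)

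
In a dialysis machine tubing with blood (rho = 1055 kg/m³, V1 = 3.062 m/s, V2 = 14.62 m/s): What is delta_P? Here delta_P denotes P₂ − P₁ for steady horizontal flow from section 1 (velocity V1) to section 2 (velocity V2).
Formula: \Delta P = \frac{1}{2} \rho (V_1^2 - V_2^2)
delta_P = 0.5·1055·(3.062² − 14.62²)/1000 = -107.8 kPa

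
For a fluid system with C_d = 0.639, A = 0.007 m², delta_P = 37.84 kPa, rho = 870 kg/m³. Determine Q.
Formula: Q = C_d A \sqrt{\frac{2 \Delta P}{\rho}}
Q = 0.639·0.007·√(2·(37.84·1000)/870)·1000 = 41.72 L/s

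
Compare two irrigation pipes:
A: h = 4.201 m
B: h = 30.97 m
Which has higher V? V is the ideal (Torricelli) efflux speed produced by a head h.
V(A) = 9.079 m/s, V(B) = 24.65 m/s. Answer: B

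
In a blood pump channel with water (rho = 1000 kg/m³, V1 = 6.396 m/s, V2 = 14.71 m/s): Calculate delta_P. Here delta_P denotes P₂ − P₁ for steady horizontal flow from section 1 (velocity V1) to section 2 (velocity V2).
Formula: \Delta P = \frac{1}{2} \rho (V_1^2 - V_2^2)
delta_P = 0.5·1000·(6.396² − 14.71²)/1000 = -87.74 kPa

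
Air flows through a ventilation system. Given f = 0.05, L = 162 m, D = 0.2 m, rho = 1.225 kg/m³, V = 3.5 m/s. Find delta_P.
Formula: \Delta P = f \frac{L}{D} \frac{\rho V^2}{2}
delta_P = 0.05·(162/0.2)·0.5·1.225·3.5²/1000 = 0.3039 kPa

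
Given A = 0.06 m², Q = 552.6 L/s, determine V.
Formula: Q = A V
Substituting knowns: 552.6 = 0.06·V·1000
Solving for V: V = (552.6/1000)/0.06 = 9.21 m/s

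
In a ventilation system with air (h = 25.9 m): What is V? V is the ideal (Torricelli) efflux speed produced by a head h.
Formula: V = \sqrt{2 g h}
V = √(2·9.81·25.9) = 22.54 m/s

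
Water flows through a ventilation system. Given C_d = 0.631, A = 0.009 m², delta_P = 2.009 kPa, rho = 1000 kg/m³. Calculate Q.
Formula: Q = C_d A \sqrt{\frac{2 \Delta P}{\rho}}
Q = 0.631·0.009·√(2·(2.009·1000)/1000)·1000 = 11.38 L/s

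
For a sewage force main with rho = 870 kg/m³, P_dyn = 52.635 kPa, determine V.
Formula: P_{dyn} = \frac{1}{2} \rho V^2
Substituting knowns: 52.635 = 0.5·870·V²/1000
Solving for V: V = √(2·(52.635·1000)/870) = 11 m/s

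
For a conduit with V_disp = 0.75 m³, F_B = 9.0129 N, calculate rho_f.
Formula: F_B = \rho_f g V_{disp}
Substituting knowns: 9.0129 = rho_f·9.81·0.75
Solving for rho_f: rho_f = 9.0129/(9.81·0.75) = 1.225 kg/m³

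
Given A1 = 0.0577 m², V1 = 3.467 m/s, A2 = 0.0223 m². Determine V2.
Formula: V_2 = \frac{A_1 V_1}{A_2}
V2 = 0.0577·3.467/0.0223 = 8.971 m/s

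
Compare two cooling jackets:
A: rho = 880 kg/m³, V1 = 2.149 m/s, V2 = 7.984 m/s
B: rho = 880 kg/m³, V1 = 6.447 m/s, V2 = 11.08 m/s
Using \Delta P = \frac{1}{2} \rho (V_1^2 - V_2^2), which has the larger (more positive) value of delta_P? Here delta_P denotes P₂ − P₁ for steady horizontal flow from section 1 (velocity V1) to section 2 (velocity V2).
delta_P(A) = -26.02 kPa, delta_P(B) = -35.73 kPa. Answer: A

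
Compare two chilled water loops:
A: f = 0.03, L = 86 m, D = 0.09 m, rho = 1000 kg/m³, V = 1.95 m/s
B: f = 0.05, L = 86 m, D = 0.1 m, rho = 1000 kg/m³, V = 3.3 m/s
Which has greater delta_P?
delta_P(A) = 54.5 kPa, delta_P(B) = 234.1 kPa. Answer: B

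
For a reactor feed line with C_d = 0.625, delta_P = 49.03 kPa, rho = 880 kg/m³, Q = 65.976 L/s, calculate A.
Formula: Q = C_d A \sqrt{\frac{2 \Delta P}{\rho}}
Substituting knowns: 65.976 = 0.625·A·√(2·(49.03·1000)/880)·1000
Solving for A: A = (65.976/1000)/(0.625·√(2·(49.03·1000)/880)) = 0.01 m²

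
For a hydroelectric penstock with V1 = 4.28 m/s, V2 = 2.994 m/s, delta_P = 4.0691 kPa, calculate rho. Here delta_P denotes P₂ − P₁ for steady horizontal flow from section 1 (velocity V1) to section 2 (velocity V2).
Formula: \Delta P = \frac{1}{2} \rho (V_1^2 - V_2^2)
Substituting knowns: 4.0691 = 0.5·rho·(4.28² − 2.994²)/1000
Solving for rho: rho = 2·(4.0691·1000)/(4.28² − 2.994²) = 870 kg/m³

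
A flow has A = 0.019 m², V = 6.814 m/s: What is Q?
Formula: Q = A V
Q = 0.019·6.814·1000 = 129.5 L/s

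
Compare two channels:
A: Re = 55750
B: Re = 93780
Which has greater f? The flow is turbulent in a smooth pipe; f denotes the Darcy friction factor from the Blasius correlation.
f(A) = 0.02056, f(B) = 0.01806. Answer: A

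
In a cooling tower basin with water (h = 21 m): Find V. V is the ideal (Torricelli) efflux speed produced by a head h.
Formula: V = \sqrt{2 g h}
V = √(2·9.81·21) = 20.3 m/s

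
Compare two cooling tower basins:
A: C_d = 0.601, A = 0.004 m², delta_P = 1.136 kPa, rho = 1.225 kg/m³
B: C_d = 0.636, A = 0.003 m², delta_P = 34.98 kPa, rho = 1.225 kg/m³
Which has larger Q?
Q(A) = 103.5 L/s, Q(B) = 456 L/s. Answer: B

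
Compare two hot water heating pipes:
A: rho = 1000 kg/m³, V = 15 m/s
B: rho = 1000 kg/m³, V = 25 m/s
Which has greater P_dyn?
P_dyn(A) = 112.5 kPa, P_dyn(B) = 312.5 kPa. Answer: B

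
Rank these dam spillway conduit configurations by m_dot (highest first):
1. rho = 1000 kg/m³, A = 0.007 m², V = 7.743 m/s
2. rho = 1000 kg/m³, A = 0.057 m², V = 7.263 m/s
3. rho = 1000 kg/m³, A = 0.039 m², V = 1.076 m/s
Case 1: m_dot = 54.2 kg/s
Case 2: m_dot = 414 kg/s
Case 3: m_dot = 41.96 kg/s
Ranking (highest first): 2, 1, 3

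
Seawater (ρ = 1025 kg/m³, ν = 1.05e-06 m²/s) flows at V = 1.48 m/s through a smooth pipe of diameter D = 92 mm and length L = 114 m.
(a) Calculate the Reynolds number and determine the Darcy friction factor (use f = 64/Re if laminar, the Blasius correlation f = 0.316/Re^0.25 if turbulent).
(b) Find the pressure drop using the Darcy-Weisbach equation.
(a) Re = V·D/ν = 1.48·0.092/1.05e-06 = 129680 → turbulent (Re > 4000); f = 0.316/Re^0.25 = 0.316/129680^0.25 = 0.016652 (Blasius is strictly valid for Re ≲ 1e5; used here as the smooth-pipe estimate the problem specifies)
(b) Darcy-Weisbach: ΔP = f·(L/D)·½ρV²/1000 = 0.016652·(114/0.092)·½·1025·1.48²/1000 = 23.16 kPa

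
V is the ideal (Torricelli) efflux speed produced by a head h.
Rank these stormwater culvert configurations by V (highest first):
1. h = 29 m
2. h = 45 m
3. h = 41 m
Case 1: V = 23.85 m/s
Case 2: V = 29.71 m/s
Case 3: V = 28.36 m/s
Ranking (highest first): 2, 3, 1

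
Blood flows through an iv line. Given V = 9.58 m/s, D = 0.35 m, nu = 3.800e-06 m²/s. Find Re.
Formula: Re = \frac{V D}{\nu}
Re = 9.58·0.35/3.800e-06 = 882368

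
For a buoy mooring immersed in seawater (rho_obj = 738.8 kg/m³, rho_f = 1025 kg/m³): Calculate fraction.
Formula: f_{sub} = \frac{\rho_{obj}}{\rho_f}
fraction = 738.8/1025 = 0.7208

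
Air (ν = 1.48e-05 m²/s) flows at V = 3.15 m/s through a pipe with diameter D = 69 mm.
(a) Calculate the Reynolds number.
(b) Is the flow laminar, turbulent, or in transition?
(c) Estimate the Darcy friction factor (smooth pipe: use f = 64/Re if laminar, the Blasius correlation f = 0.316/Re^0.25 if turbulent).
(a) Re = V·D/ν = 3.15·0.069/1.48e-05 = 14686
(b) Flow regime: turbulent (Re > 4000)
(c) Friction factor: f = 0.316/Re^0.25 = 0.316/14686^0.25 = 0.02871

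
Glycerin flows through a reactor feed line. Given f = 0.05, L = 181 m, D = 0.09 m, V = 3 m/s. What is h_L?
Formula: h_L = f \frac{L}{D} \frac{V^2}{2g}
h_L = 0.05·(181/0.09)·3²/(2·9.81) = 46.13 m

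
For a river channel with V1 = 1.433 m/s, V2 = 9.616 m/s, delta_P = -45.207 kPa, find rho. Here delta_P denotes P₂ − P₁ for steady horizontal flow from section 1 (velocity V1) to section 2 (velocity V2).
Formula: \Delta P = \frac{1}{2} \rho (V_1^2 - V_2^2)
Substituting knowns: -45.207 = 0.5·rho·(1.433² − 9.616²)/1000
Solving for rho: rho = 2·(-45.207·1000)/(1.433² − 9.616²) = 1000 kg/m³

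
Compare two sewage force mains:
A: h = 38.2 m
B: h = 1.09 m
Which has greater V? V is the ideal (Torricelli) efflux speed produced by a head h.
V(A) = 27.38 m/s, V(B) = 4.624 m/s. Answer: A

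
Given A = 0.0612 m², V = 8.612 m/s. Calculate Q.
Formula: Q = A V
Q = 0.0612·8.612·1000 = 527.1 L/s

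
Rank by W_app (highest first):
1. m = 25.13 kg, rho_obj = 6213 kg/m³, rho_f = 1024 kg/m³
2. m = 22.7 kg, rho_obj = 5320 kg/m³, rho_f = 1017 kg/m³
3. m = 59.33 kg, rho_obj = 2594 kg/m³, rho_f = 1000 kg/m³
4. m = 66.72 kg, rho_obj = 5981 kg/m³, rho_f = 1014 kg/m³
Case 1: W_app = 205.9 N
Case 2: W_app = 180.1 N
Case 3: W_app = 357.7 N
Case 4: W_app = 543.6 N
Ranking (highest first): 4, 3, 1, 2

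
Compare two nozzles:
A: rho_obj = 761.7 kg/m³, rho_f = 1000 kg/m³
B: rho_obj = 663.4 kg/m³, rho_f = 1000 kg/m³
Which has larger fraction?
fraction(A) = 0.7617, fraction(B) = 0.6634. Answer: A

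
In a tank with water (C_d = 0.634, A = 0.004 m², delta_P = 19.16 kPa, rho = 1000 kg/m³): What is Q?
Formula: Q = C_d A \sqrt{\frac{2 \Delta P}{\rho}}
Q = 0.634·0.004·√(2·(19.16·1000)/1000)·1000 = 15.7 L/s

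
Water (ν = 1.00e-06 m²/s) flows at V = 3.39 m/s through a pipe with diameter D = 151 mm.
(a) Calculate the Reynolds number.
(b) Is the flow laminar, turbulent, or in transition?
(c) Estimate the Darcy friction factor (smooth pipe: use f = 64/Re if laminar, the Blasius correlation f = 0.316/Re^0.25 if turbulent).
(a) Re = V·D/ν = 3.39·0.151/1.00e-06 = 511890
(b) Flow regime: turbulent (Re > 4000)
(c) Friction factor: f = 0.316/Re^0.25 = 0.316/511890^0.25 = 0.01181 (Blasius is strictly valid for Re ≲ 1e5; used here as the smooth-pipe estimate the problem specifies)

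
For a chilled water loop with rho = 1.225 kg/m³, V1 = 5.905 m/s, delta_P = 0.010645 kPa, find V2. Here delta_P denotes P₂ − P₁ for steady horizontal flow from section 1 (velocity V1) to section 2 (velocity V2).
Formula: \Delta P = \frac{1}{2} \rho (V_1^2 - V_2^2)
Substituting knowns: 0.010645 = 0.5·1.225·(5.905² − V2²)/1000
Solving for V2: V2 = √(5.905² − 2·(0.010645·1000)/1.225) = 4.182 m/s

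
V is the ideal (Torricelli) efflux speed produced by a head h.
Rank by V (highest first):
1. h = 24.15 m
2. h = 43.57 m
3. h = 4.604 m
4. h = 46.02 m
Case 1: V = 21.77 m/s
Case 2: V = 29.24 m/s
Case 3: V = 9.504 m/s
Case 4: V = 30.05 m/s
Ranking (highest first): 4, 2, 1, 3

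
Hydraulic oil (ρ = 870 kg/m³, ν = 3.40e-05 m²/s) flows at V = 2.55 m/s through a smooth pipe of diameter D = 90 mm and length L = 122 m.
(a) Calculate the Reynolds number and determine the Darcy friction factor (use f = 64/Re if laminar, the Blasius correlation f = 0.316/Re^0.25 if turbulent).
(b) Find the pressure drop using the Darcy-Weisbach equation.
(a) Re = V·D/ν = 2.55·0.09/3.40e-05 = 6750 → turbulent (Re > 4000); f = 0.316/Re^0.25 = 0.316/6750^0.25 = 0.034863
(b) Darcy-Weisbach: ΔP = f·(L/D)·½ρV²/1000 = 0.034863·(122/0.090)·½·870·2.55²/1000 = 133.7 kPa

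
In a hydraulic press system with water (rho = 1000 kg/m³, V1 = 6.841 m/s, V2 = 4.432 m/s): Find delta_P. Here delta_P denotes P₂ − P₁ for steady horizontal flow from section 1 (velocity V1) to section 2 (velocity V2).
Formula: \Delta P = \frac{1}{2} \rho (V_1^2 - V_2^2)
delta_P = 0.5·1000·(6.841² − 4.432²)/1000 = 13.58 kPa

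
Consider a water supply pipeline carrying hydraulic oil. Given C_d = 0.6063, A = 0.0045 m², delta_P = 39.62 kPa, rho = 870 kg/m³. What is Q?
Formula: Q = C_d A \sqrt{\frac{2 \Delta P}{\rho}}
Q = 0.6063·0.0045·√(2·(39.62·1000)/870)·1000 = 26.04 L/s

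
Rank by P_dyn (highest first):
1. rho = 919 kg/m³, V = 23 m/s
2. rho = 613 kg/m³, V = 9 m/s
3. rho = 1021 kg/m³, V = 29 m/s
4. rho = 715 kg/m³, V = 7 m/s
Case 1: P_dyn = 243.1 kPa
Case 2: P_dyn = 24.83 kPa
Case 3: P_dyn = 429.3 kPa
Case 4: P_dyn = 17.52 kPa
Ranking (highest first): 3, 1, 2, 4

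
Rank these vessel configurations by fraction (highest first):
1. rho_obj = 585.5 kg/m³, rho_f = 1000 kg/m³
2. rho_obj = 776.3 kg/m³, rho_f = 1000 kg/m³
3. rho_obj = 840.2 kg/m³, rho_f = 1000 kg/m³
Case 1: fraction = 0.5855
Case 2: fraction = 0.7763
Case 3: fraction = 0.8402
Ranking (highest first): 3, 2, 1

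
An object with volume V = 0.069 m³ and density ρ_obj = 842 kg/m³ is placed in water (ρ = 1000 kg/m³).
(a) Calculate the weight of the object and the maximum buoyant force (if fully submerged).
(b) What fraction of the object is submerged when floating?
(a) W=rho_obj*g*V=842*9.81*0.069=569.9 N; F_B(max)=rho*g*V=1000*9.81*0.069=676.9 N
(b) Floating fraction=rho_obj/rho=842/1000=0.842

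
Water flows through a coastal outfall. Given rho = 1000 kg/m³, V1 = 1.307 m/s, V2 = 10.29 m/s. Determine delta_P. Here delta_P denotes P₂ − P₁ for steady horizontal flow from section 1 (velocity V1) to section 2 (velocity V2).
Formula: \Delta P = \frac{1}{2} \rho (V_1^2 - V_2^2)
delta_P = 0.5·1000·(1.307² − 10.29²)/1000 = -52.09 kPa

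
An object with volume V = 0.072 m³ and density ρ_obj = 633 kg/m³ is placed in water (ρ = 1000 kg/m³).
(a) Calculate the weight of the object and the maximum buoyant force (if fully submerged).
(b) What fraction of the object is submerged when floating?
(a) W=rho_obj*g*V=633*9.81*0.072=447.1 N; F_B(max)=rho*g*V=1000*9.81*0.072=706.3 N
(b) Floating fraction=rho_obj/rho=633/1000=0.633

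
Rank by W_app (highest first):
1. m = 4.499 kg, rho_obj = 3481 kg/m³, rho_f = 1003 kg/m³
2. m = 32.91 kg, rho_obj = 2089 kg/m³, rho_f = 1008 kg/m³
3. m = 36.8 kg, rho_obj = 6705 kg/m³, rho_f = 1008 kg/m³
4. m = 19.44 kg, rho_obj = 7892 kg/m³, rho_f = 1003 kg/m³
Case 1: W_app = 31.42 N
Case 2: W_app = 167.1 N
Case 3: W_app = 306.7 N
Case 4: W_app = 166.5 N
Ranking (highest first): 3, 2, 4, 1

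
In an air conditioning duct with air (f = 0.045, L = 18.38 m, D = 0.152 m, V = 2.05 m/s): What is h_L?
Formula: h_L = f \frac{L}{D} \frac{V^2}{2g}
h_L = 0.045·(18.38/0.152)·2.05²/(2·9.81) = 1.166 m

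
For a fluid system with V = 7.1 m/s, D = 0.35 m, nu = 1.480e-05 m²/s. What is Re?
Formula: Re = \frac{V D}{\nu}
Re = 7.1·0.35/1.480e-05 = 167905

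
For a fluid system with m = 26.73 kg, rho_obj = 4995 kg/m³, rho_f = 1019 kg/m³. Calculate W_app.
Formula: W_{app} = mg\left(1 - \frac{\rho_f}{\rho_{obj}}\right)
W_app = 26.73·9.81·(1 − 1019/4995) = 208.7 N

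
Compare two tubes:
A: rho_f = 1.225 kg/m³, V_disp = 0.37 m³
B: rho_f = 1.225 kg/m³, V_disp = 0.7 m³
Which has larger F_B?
F_B(A) = 4.446 N, F_B(B) = 8.412 N. Answer: B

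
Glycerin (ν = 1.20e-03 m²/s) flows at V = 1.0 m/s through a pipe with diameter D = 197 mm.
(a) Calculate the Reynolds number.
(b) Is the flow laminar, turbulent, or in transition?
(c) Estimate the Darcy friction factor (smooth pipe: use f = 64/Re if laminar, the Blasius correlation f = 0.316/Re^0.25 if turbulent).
(a) Re = V·D/ν = 1.0·0.197/1.20e-03 = 164.17
(b) Flow regime: laminar (Re < 2300)
(c) Friction factor: f = 64/Re = 64/164.17 = 0.3898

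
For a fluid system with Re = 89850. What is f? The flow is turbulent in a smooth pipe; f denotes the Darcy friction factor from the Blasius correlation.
Formula: f = \frac{0.316}{Re^{0.25}}
f = 0.316/89850^0.25 = 0.01825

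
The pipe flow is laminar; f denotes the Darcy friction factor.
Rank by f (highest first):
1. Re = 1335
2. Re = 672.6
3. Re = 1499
Case 1: f = 0.04794
Case 2: f = 0.09515
Case 3: f = 0.0427
Ranking (highest first): 2, 1, 3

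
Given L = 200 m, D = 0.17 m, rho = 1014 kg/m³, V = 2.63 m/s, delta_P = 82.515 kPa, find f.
Formula: \Delta P = f \frac{L}{D} \frac{\rho V^2}{2}
Substituting knowns: 82.515 = f·(200/0.17)·0.5·1014·2.63²/1000
Solving for f: f = (82.515·1000)/((200/0.17)·0.5·1014·2.63²) = 0.02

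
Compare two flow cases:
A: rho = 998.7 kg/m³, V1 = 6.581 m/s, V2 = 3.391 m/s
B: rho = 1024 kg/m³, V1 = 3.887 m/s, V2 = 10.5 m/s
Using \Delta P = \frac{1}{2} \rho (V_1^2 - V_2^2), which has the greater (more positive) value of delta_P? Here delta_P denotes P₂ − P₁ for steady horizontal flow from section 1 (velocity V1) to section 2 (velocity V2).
delta_P(A) = 15.88 kPa, delta_P(B) = -48.71 kPa. Answer: A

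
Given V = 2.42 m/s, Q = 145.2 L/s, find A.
Formula: Q = A V
Substituting knowns: 145.2 = A·2.42·1000
Solving for A: A = (145.2/1000)/2.42 = 0.06 m²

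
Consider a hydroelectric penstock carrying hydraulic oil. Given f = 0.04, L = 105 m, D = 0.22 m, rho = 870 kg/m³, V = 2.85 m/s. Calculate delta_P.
Formula: \Delta P = f \frac{L}{D} \frac{\rho V^2}{2}
delta_P = 0.04·(105/0.22)·0.5·870·2.85²/1000 = 67.45 kPa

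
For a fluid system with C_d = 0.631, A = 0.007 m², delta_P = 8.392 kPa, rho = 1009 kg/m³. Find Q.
Formula: Q = C_d A \sqrt{\frac{2 \Delta P}{\rho}}
Q = 0.631·0.007·√(2·(8.392·1000)/1009)·1000 = 18.01 L/s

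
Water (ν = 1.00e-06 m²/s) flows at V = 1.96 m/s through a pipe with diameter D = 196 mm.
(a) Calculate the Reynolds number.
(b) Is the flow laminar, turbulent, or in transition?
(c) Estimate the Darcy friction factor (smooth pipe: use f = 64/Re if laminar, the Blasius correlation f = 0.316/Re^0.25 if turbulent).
(a) Re = V·D/ν = 1.96·0.196/1.00e-06 = 384160
(b) Flow regime: turbulent (Re > 4000)
(c) Friction factor: f = 0.316/Re^0.25 = 0.316/384160^0.25 = 0.01269 (Blasius is strictly valid for Re ≲ 1e5; used here as the smooth-pipe estimate the problem specifies)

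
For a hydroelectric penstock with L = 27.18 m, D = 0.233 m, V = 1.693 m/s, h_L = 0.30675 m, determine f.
Formula: h_L = f \frac{L}{D} \frac{V^2}{2g}
Substituting knowns: 0.30675 = f·(27.18/0.233)·1.693²/(2·9.81)
Solving for f: f = 0.30675·2·9.81/((27.18/0.233)·1.693²) = 0.018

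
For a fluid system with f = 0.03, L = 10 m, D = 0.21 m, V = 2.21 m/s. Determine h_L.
Formula: h_L = f \frac{L}{D} \frac{V^2}{2g}
h_L = 0.03·(10/0.21)·2.21²/(2·9.81) = 0.3556 m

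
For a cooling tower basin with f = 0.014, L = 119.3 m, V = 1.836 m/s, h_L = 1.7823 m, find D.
Formula: h_L = f \frac{L}{D} \frac{V^2}{2g}
Substituting knowns: 1.7823 = 0.014·(119.3/D)·1.836²/(2·9.81)
Solving for D: D = 0.014·119.3·1.836²/(2·9.81·1.7823) = 0.161 m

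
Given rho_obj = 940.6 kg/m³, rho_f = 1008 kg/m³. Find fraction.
Formula: f_{sub} = \frac{\rho_{obj}}{\rho_f}
fraction = 940.6/1008 = 0.9331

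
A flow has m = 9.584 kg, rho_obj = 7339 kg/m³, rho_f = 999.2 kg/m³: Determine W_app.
Formula: W_{app} = mg\left(1 - \frac{\rho_f}{\rho_{obj}}\right)
W_app = 9.584·9.81·(1 − 999.2/7339) = 81.22 N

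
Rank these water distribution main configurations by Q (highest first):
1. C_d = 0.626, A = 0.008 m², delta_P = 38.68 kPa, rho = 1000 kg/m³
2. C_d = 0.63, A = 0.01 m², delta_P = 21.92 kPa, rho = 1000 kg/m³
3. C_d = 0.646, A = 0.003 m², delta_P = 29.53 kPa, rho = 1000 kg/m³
Case 1: Q = 44.05 L/s
Case 2: Q = 41.71 L/s
Case 3: Q = 14.89 L/s
Ranking (highest first): 1, 2, 3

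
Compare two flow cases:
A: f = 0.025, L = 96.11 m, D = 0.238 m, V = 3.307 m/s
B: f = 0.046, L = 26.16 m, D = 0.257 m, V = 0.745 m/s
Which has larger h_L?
h_L(A) = 5.627 m, h_L(B) = 0.1325 m. Answer: A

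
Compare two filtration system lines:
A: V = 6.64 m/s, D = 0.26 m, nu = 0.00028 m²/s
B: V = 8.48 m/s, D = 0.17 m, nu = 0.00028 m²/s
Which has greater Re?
Re(A) = 6166, Re(B) = 5149. Answer: A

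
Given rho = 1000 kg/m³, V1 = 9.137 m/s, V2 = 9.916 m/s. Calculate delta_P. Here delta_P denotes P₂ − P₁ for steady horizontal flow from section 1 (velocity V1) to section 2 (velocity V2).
Formula: \Delta P = \frac{1}{2} \rho (V_1^2 - V_2^2)
delta_P = 0.5·1000·(9.137² − 9.916²)/1000 = -7.421 kPa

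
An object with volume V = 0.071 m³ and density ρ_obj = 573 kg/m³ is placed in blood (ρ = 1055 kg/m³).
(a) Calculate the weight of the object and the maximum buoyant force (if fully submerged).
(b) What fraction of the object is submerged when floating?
(a) W=rho_obj*g*V=573*9.81*0.071=399.1 N; F_B(max)=rho*g*V=1055*9.81*0.071=734.8 N
(b) Floating fraction=rho_obj/rho=573/1055=0.543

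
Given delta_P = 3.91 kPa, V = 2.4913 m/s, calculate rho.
Formula: V = \sqrt{\frac{2 \Delta P}{\rho}}
Substituting knowns: 2.4913 = √(2·(3.91·1000)/rho)
Solving for rho: rho = 2·(3.91·1000)/2.4913² = 1260 kg/m³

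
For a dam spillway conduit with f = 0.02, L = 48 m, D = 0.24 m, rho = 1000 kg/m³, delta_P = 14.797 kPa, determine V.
Formula: \Delta P = f \frac{L}{D} \frac{\rho V^2}{2}
Substituting knowns: 14.797 = 0.02·(48/0.24)·0.5·1000·V²/1000
Solving for V: V = √((14.797·1000)/(0.02·(48/0.24)·0.5·1000)) = 2.72 m/s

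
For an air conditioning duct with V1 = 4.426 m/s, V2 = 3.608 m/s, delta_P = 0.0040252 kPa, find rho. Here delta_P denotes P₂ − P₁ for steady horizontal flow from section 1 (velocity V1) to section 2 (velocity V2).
Formula: \Delta P = \frac{1}{2} \rho (V_1^2 - V_2^2)
Substituting knowns: 0.0040252 = 0.5·rho·(4.426² − 3.608²)/1000
Solving for rho: rho = 2·(0.0040252·1000)/(4.426² − 3.608²) = 1.225 kg/m³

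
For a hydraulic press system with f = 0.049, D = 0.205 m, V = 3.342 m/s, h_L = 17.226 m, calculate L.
Formula: h_L = f \frac{L}{D} \frac{V^2}{2g}
Substituting knowns: 17.226 = 0.049·(L/0.205)·3.342²/(2·9.81)
Solving for L: L = 17.226·2·9.81·0.205/(0.049·3.342²) = 126.6 m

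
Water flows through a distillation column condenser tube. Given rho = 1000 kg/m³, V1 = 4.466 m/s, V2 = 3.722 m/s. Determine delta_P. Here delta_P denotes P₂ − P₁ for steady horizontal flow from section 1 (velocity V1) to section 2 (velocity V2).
Formula: \Delta P = \frac{1}{2} \rho (V_1^2 - V_2^2)
delta_P = 0.5·1000·(4.466² − 3.722²)/1000 = 3.046 kPa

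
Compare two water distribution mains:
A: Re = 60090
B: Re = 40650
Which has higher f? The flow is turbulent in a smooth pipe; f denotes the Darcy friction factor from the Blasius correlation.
f(A) = 0.02018, f(B) = 0.02225. Answer: B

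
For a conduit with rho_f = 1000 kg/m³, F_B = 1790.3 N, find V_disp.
Formula: F_B = \rho_f g V_{disp}
Substituting knowns: 1790.3 = 1000·9.81·V_disp
Solving for V_disp: V_disp = 1790.3/(1000·9.81) = 0.1825 m³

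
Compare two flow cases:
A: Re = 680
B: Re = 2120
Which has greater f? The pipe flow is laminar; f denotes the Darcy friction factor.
f(A) = 0.09412, f(B) = 0.03019. Answer: A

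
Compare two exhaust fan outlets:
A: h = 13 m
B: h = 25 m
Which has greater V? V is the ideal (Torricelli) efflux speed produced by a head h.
V(A) = 15.97 m/s, V(B) = 22.15 m/s. Answer: B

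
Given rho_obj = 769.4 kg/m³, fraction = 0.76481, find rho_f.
Formula: f_{sub} = \frac{\rho_{obj}}{\rho_f}
Substituting knowns: 0.76481 = 769.4/rho_f
Solving for rho_f: rho_f = 769.4/0.76481 = 1006 kg/m³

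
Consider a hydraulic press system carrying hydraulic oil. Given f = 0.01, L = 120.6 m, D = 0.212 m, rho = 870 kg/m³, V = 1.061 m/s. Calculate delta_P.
Formula: \Delta P = f \frac{L}{D} \frac{\rho V^2}{2}
delta_P = 0.01·(120.6/0.212)·0.5·870·1.061²/1000 = 2.786 kPa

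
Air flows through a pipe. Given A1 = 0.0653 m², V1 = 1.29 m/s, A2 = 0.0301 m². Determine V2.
Formula: V_2 = \frac{A_1 V_1}{A_2}
V2 = 0.0653·1.29/0.0301 = 2.799 m/s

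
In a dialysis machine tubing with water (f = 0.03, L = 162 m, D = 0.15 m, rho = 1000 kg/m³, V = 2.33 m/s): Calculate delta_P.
Formula: \Delta P = f \frac{L}{D} \frac{\rho V^2}{2}
delta_P = 0.03·(162/0.15)·0.5·1000·2.33²/1000 = 87.95 kPa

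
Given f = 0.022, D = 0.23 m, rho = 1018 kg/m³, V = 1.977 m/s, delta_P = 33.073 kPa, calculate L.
Formula: \Delta P = f \frac{L}{D} \frac{\rho V^2}{2}
Substituting knowns: 33.073 = 0.022·(L/0.23)·0.5·1018·1.977²/1000
Solving for L: L = (33.073·1000)·0.23/(0.022·0.5·1018·1.977²) = 173.8 m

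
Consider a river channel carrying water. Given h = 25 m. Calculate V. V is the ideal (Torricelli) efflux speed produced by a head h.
Formula: V = \sqrt{2 g h}
V = √(2·9.81·25) = 22.15 m/s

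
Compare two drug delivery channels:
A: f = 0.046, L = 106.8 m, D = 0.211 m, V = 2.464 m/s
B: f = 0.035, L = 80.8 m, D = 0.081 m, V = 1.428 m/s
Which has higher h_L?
h_L(A) = 7.205 m, h_L(B) = 3.629 m. Answer: A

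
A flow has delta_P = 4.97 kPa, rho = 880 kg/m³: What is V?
Formula: V = \sqrt{\frac{2 \Delta P}{\rho}}
V = √(2·(4.97·1000)/880) = 3.361 m/s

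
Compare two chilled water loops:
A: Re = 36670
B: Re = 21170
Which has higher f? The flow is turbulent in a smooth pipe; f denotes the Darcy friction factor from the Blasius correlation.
f(A) = 0.02284, f(B) = 0.0262. Answer: B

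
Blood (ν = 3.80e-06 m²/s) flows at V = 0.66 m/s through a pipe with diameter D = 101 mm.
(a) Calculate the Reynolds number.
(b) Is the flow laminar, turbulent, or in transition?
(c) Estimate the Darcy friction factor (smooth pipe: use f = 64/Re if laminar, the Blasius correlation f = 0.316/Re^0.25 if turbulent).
(a) Re = V·D/ν = 0.66·0.101/3.80e-06 = 17542
(b) Flow regime: turbulent (Re > 4000)
(c) Friction factor: f = 0.316/Re^0.25 = 0.316/17542^0.25 = 0.02746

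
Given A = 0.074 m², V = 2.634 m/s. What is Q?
Formula: Q = A V
Q = 0.074·2.634·1000 = 194.9 L/s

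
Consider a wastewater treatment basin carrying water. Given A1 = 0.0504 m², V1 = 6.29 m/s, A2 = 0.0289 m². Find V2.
Formula: V_2 = \frac{A_1 V_1}{A_2}
V2 = 0.0504·6.29/0.0289 = 10.97 m/s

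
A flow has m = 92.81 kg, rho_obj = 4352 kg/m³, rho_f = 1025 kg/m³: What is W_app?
Formula: W_{app} = mg\left(1 - \frac{\rho_f}{\rho_{obj}}\right)
W_app = 92.81·9.81·(1 − 1025/4352) = 696 N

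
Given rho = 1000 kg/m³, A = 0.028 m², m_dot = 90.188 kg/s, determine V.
Formula: \dot{m} = \rho A V
Substituting knowns: 90.188 = 1000·0.028·V
Solving for V: V = 90.188/(1000·0.028) = 3.221 m/s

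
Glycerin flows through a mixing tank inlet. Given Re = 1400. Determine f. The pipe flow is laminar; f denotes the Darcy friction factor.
Formula: f = \frac{64}{Re}
f = 64/1400 = 0.04571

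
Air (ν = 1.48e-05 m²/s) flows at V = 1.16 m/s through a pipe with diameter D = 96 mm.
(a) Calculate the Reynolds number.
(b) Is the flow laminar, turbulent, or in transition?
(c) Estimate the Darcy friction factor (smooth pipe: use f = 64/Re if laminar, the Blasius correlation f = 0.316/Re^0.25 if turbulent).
(a) Re = V·D/ν = 1.16·0.096/1.48e-05 = 7524.3
(b) Flow regime: turbulent (Re > 4000)
(c) Friction factor: f = 0.316/Re^0.25 = 0.316/7524.3^0.25 = 0.03393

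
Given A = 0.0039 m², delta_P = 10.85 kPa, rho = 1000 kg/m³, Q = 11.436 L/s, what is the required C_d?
Formula: Q = C_d A \sqrt{\frac{2 \Delta P}{\rho}}
Substituting knowns: 11.436 = C_d·0.0039·√(2·(10.85·1000)/1000)·1000
Solving for C_d: C_d = (11.436/1000)/(0.0039·√(2·(10.85·1000)/1000)) = 0.6295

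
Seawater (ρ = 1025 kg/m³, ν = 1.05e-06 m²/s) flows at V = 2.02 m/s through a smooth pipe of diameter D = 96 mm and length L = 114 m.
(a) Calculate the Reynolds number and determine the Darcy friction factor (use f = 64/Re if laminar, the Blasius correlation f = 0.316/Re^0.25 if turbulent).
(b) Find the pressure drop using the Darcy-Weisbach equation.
(a) Re = V·D/ν = 2.02·0.096/1.05e-06 = 184690 → turbulent (Re > 4000); f = 0.316/Re^0.25 = 0.316/184690^0.25 = 0.015243 (Blasius is strictly valid for Re ≲ 1e5; used here as the smooth-pipe estimate the problem specifies)
(b) Darcy-Weisbach: ΔP = f·(L/D)·½ρV²/1000 = 0.015243·(114/0.096)·½·1025·2.02²/1000 = 37.85 kPa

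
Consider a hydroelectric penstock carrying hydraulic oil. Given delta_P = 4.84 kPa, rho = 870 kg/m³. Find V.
Formula: V = \sqrt{\frac{2 \Delta P}{\rho}}
V = √(2·(4.84·1000)/870) = 3.336 m/s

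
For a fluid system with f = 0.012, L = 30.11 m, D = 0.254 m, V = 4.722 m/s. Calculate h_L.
Formula: h_L = f \frac{L}{D} \frac{V^2}{2g}
h_L = 0.012·(30.11/0.254)·4.722²/(2·9.81) = 1.617 m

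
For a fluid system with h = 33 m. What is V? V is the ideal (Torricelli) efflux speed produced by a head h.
Formula: V = \sqrt{2 g h}
V = √(2·9.81·33) = 25.45 m/s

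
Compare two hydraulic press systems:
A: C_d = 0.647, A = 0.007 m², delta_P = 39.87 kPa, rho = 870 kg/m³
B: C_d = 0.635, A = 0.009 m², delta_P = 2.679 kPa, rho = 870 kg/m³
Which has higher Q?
Q(A) = 43.36 L/s, Q(B) = 14.18 L/s. Answer: A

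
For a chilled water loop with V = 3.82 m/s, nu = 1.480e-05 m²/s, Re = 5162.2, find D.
Formula: Re = \frac{V D}{\nu}
Substituting knowns: 5162.2 = 3.82·D/1.480e-05
Solving for D: D = 5162.2·1.480e-05/3.82 = 0.02 m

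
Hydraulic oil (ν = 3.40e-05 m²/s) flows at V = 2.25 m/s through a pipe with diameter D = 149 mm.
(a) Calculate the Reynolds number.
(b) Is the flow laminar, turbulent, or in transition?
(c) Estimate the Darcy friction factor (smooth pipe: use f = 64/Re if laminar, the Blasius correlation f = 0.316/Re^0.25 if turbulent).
(a) Re = V·D/ν = 2.25·0.149/3.40e-05 = 9860.3
(b) Flow regime: turbulent (Re > 4000)
(c) Friction factor: f = 0.316/Re^0.25 = 0.316/9860.3^0.25 = 0.03171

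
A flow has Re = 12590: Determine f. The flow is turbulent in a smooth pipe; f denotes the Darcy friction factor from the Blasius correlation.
Formula: f = \frac{0.316}{Re^{0.25}}
f = 0.316/12590^0.25 = 0.02983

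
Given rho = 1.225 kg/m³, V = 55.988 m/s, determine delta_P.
Formula: V = \sqrt{\frac{2 \Delta P}{\rho}}
Substituting knowns: 55.988 = √(2·(delta_P·1000)/1.225)
Solving for delta_P: delta_P = 55.988²·1.225/2/1000 = 1.92 kPa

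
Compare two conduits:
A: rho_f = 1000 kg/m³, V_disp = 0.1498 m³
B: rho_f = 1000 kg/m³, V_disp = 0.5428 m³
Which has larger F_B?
F_B(A) = 1470 N, F_B(B) = 5325 N. Answer: B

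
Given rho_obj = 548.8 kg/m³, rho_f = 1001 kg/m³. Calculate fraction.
Formula: f_{sub} = \frac{\rho_{obj}}{\rho_f}
fraction = 548.8/1001 = 0.5483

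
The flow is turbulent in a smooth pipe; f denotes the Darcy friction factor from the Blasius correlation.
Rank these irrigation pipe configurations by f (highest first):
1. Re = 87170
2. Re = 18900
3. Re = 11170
Case 1: f = 0.01839
Case 2: f = 0.02695
Case 3: f = 0.03074
Ranking (highest first): 3, 2, 1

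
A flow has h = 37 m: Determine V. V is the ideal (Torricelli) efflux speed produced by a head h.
Formula: V = \sqrt{2 g h}
V = √(2·9.81·37) = 26.94 m/s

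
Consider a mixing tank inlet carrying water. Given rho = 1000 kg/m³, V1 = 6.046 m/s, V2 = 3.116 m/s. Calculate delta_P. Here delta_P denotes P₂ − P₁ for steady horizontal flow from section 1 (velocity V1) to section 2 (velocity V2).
Formula: \Delta P = \frac{1}{2} \rho (V_1^2 - V_2^2)
delta_P = 0.5·1000·(6.046² − 3.116²)/1000 = 13.42 kPa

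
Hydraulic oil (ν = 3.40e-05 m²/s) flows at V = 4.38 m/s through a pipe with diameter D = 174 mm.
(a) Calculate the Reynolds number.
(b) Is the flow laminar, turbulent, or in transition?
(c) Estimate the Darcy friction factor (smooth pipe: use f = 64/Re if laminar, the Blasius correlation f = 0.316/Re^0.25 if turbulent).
(a) Re = V·D/ν = 4.38·0.174/3.40e-05 = 22415
(b) Flow regime: turbulent (Re > 4000)
(c) Friction factor: f = 0.316/Re^0.25 = 0.316/22415^0.25 = 0.02583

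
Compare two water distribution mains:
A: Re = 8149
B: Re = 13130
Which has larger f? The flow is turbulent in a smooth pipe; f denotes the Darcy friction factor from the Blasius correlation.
f(A) = 0.03326, f(B) = 0.02952. Answer: A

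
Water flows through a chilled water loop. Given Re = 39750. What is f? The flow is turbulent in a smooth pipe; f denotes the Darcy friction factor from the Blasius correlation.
Formula: f = \frac{0.316}{Re^{0.25}}
f = 0.316/39750^0.25 = 0.02238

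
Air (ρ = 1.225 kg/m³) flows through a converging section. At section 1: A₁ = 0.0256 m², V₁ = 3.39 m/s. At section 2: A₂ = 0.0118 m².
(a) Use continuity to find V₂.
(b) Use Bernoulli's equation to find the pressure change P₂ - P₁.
(a) Continuity: A₁V₁=A₂V₂ -> V₂=A₁V₁/A₂=0.0256*3.39/0.0118=7.35 m/s
(b) Bernoulli: P₂-P₁=0.5*rho*(V₁^2-V₂^2)/1000=0.5*1.225*(3.39^2-7.35^2)/1000=-0.02605 kPa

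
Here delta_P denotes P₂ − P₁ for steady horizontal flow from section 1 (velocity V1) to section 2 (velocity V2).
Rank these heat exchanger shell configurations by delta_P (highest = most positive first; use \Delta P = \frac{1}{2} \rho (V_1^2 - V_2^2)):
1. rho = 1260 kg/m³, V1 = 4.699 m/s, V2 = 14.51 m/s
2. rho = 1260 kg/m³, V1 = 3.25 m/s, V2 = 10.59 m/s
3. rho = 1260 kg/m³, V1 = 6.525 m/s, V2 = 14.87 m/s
Case 1: delta_P = -118.7 kPa
Case 2: delta_P = -64 kPa
Case 3: delta_P = -112.5 kPa
Ranking (highest first): 2, 3, 1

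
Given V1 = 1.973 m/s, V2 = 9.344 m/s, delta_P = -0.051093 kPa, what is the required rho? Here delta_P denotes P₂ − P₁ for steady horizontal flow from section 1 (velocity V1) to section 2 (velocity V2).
Formula: \Delta P = \frac{1}{2} \rho (V_1^2 - V_2^2)
Substituting knowns: -0.051093 = 0.5·rho·(1.973² − 9.344²)/1000
Solving for rho: rho = 2·(-0.051093·1000)/(1.973² − 9.344²) = 1.225 kg/m³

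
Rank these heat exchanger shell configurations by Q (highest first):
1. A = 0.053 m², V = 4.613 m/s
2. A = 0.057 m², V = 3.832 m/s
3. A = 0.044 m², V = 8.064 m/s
Case 1: Q = 244.5 L/s
Case 2: Q = 218.4 L/s
Case 3: Q = 354.8 L/s
Ranking (highest first): 3, 1, 2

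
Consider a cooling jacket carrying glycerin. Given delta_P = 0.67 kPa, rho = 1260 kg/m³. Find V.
Formula: V = \sqrt{\frac{2 \Delta P}{\rho}}
V = √(2·(0.67·1000)/1260) = 1.031 m/s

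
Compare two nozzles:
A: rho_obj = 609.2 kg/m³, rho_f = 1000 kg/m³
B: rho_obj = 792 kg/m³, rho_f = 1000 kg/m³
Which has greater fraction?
fraction(A) = 0.6092, fraction(B) = 0.792. Answer: B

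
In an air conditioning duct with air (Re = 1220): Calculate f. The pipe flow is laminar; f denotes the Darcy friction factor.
Formula: f = \frac{64}{Re}
f = 64/1220 = 0.05246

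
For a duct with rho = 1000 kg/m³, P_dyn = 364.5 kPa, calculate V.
Formula: P_{dyn} = \frac{1}{2} \rho V^2
Substituting knowns: 364.5 = 0.5·1000·V²/1000
Solving for V: V = √(2·(364.5·1000)/1000) = 27 m/s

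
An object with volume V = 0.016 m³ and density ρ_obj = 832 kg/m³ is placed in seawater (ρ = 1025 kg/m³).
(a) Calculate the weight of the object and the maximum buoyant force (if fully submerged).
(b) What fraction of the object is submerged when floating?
(a) W=rho_obj*g*V=832*9.81*0.016=130.6 N; F_B(max)=rho*g*V=1025*9.81*0.016=160.9 N
(b) Floating fraction=rho_obj/rho=832/1025=0.812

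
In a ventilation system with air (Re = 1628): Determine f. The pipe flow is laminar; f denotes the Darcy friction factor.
Formula: f = \frac{64}{Re}
f = 64/1628 = 0.03931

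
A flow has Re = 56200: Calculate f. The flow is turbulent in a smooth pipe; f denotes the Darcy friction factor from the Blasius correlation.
Formula: f = \frac{0.316}{Re^{0.25}}
f = 0.316/56200^0.25 = 0.02052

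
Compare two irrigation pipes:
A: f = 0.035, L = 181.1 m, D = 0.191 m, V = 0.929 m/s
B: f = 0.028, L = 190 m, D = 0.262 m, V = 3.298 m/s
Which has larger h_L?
h_L(A) = 1.46 m, h_L(B) = 11.26 m. Answer: B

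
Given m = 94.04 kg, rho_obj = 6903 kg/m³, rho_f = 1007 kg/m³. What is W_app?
Formula: W_{app} = mg\left(1 - \frac{\rho_f}{\rho_{obj}}\right)
W_app = 94.04·9.81·(1 − 1007/6903) = 788 N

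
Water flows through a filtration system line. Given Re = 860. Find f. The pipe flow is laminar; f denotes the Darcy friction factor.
Formula: f = \frac{64}{Re}
f = 64/860 = 0.07442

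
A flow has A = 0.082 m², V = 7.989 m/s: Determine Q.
Formula: Q = A V
Q = 0.082·7.989·1000 = 655.1 L/s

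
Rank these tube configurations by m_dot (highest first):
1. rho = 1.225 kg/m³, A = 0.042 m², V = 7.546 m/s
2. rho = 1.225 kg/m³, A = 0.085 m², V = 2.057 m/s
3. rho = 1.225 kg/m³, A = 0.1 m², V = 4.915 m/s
Case 1: m_dot = 0.3882 kg/s
Case 2: m_dot = 0.2142 kg/s
Case 3: m_dot = 0.6021 kg/s
Ranking (highest first): 3, 1, 2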